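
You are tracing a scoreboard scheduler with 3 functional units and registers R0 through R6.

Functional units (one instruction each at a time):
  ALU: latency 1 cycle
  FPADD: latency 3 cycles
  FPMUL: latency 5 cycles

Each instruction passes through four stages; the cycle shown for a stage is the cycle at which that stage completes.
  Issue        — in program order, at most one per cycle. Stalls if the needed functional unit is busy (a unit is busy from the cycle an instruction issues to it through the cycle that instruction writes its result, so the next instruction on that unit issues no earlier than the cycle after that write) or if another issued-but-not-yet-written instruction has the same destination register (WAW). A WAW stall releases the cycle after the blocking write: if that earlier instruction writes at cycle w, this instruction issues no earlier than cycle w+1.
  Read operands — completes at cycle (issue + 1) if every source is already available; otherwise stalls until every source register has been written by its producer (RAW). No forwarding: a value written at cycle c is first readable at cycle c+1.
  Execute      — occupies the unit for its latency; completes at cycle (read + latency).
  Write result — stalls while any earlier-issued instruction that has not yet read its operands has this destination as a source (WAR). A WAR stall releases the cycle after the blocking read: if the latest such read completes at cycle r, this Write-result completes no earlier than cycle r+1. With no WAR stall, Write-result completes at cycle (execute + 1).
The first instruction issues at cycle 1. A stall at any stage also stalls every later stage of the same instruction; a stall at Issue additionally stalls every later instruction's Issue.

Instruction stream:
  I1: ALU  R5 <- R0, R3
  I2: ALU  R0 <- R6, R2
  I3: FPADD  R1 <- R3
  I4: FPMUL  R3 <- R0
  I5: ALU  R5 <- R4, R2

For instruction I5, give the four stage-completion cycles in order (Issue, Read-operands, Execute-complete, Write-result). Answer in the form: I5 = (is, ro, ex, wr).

c1: I1 dispatched to ALU
c2: I1 operands ready
c3: I1 complete
c4: R5←I1
c5: I2 dispatched to ALU
c6: I2 operands ready; I3 dispatched to FPADD
c7: I2 complete; I3 operands ready; I4 dispatched to FPMUL
c8: R0←I2
c9: I4 operands ready; I5 dispatched to ALU
c10: I3 complete; I5 operands ready
c11: R1←I3; I5 complete
c12: R5←I5
c14: I4 complete
c15: R3←I4

I5 = (9, 10, 11, 12)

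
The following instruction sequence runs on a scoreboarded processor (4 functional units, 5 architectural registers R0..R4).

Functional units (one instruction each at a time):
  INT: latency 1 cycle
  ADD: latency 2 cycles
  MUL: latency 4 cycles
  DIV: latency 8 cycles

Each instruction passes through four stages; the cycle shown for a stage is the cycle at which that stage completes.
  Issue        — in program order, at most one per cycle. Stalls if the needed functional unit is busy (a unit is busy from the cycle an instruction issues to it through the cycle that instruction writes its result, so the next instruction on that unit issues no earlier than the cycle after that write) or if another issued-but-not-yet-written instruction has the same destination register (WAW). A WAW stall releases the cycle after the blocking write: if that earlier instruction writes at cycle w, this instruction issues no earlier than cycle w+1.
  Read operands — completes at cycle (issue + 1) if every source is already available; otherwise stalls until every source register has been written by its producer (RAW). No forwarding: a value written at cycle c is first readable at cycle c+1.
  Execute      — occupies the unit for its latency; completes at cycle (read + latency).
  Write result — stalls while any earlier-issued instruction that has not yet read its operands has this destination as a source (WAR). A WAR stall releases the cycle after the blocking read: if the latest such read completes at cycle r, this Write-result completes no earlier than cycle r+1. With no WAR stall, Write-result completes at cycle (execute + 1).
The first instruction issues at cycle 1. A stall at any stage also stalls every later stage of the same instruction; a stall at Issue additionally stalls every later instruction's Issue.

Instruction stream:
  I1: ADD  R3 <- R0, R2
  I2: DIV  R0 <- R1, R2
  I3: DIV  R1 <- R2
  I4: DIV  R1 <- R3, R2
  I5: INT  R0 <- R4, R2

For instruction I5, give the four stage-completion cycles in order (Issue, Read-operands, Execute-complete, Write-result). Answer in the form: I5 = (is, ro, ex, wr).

  I1 | 1 | 2 | 4 | 5
  I2 | 2 | 3 | 11 | 12
  I3 | 13 | 14 | 22 | 23   struct: DIV busy until I2 writes@12
  I4 | 24 | 25 | 33 | 34   struct: DIV busy until I3 writes@23
  I5 | 25 | 26 | 27 | 28

I5 = (25, 26, 27, 28)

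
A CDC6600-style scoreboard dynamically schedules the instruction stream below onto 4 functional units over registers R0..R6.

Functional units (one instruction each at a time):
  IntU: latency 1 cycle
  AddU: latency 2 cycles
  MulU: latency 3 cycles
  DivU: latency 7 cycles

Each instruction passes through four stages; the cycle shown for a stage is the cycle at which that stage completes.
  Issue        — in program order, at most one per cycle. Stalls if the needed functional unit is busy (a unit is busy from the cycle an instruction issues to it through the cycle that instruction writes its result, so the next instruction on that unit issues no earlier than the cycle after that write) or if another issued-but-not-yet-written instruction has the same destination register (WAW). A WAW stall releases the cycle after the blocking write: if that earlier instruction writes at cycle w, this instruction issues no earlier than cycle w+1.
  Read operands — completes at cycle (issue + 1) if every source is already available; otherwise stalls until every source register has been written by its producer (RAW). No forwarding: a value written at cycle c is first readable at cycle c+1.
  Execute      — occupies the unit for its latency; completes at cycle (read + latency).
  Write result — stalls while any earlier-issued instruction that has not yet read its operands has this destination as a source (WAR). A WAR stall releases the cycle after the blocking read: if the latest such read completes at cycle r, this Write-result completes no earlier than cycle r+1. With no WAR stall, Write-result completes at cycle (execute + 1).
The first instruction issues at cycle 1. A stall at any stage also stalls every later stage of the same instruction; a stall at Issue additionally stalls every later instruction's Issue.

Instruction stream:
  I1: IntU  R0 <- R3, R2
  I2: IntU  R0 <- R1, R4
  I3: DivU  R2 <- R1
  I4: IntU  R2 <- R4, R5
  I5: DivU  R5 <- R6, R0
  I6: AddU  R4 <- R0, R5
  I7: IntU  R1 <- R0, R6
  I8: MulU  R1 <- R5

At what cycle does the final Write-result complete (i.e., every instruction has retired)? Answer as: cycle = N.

cycle = 31

cycle 1: I1→IntU
cycle 2: I1 RO
cycle 3: I1 EX
cycle 4: I1 WR R0
cycle 5: I2→IntU
cycle 6: I2 RO; I3→DivU
cycle 7: I2 EX; I3 RO
cycle 8: I2 WR R0
cycle 14: I3 EX
cycle 15: I3 WR R2
cycle 16: I4→IntU
cycle 17: I4 RO; I5→DivU
cycle 18: I4 EX; I5 RO; I6→AddU
cycle 19: I4 WR R2
cycle 20: I7→IntU
cycle 21: I7 RO
cycle 22: I7 EX
cycle 23: I7 WR R1
cycle 24: I8→MulU
cycle 25: I5 EX
cycle 26: I5 WR R5
cycle 27: I6 RO; I8 RO
cycle 29: I6 EX
cycle 30: I6 WR R4; I8 EX
cycle 31: I8 WR R1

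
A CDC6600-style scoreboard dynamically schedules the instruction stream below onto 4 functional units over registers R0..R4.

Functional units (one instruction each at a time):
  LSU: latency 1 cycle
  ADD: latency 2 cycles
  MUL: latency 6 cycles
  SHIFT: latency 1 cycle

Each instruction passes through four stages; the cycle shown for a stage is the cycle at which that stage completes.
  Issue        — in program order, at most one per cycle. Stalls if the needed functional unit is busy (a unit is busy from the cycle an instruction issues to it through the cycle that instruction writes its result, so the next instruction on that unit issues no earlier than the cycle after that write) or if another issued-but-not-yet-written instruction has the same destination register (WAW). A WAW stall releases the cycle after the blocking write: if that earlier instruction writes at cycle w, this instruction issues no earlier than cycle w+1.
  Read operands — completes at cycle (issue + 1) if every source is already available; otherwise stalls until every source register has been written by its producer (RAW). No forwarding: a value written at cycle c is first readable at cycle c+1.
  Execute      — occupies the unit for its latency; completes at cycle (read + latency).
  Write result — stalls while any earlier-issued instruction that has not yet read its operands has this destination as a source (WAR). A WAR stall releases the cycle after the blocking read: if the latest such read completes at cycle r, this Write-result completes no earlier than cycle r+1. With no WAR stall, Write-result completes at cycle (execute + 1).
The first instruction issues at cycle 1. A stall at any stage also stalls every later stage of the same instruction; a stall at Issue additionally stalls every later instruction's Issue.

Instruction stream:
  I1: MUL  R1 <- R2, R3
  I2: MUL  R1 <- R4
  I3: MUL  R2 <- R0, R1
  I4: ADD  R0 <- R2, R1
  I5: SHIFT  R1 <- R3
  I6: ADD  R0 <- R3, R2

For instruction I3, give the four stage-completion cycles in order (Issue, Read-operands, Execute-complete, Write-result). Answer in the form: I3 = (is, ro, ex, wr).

[1] I1 issues→MUL
[2] I1 reads
[8] I1 exec-done
[9] I1 writes R1
[10] I2 issues→MUL
[11] I2 reads
[17] I2 exec-done
[18] I2 writes R1
[19] I3 issues→MUL
[20] I3 reads · I4 issues→ADD
[21] I5 issues→SHIFT
[22] I5 reads
[23] I5 exec-done
[26] I3 exec-done
[27] I3 writes R2
[28] I4 reads
[29] I5 writes R1
[30] I4 exec-done
[31] I4 writes R0
[32] I6 issues→ADD
[33] I6 reads
[35] I6 exec-done
[36] I6 writes R0

I3 = (19, 20, 26, 27)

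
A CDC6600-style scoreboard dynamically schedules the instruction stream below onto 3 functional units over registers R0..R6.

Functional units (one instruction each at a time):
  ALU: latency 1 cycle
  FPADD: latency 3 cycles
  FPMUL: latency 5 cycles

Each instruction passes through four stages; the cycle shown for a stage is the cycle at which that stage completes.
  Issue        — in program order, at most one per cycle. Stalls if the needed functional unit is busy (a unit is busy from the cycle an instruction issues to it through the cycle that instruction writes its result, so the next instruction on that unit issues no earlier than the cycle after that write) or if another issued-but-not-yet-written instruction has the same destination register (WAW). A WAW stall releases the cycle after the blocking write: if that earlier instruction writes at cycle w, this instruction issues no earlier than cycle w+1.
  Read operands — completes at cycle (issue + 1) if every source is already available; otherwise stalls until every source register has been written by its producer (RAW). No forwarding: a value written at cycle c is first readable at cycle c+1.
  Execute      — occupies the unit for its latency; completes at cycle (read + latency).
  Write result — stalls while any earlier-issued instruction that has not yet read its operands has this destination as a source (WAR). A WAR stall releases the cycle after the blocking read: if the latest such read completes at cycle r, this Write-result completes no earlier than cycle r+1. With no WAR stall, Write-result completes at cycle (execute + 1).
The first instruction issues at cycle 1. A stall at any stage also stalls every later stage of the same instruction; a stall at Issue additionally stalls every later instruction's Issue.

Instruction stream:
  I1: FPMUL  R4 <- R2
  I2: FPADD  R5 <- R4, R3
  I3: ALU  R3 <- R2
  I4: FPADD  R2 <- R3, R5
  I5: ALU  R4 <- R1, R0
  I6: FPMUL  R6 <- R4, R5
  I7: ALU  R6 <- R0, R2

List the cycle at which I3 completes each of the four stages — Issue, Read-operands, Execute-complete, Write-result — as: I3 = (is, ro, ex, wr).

I3 = (3, 4, 5, 10)

t=1  I1 dispatched to FPMUL
t=2  I1 operands ready · I2 dispatched to FPADD
t=3  I3 dispatched to ALU
t=4  I3 operands ready
t=5  I3 complete
t=7  I1 complete
t=8  R4←I1
t=9  I2 operands ready
t=10  R3←I3
t=12  I2 complete
t=13  R5←I2
t=14  I4 dispatched to FPADD
t=15  I4 operands ready · I5 dispatched to ALU
t=16  I5 operands ready · I6 dispatched to FPMUL
t=17  I5 complete
t=18  I4 complete · R4←I5
t=19  R2←I4 · I6 operands ready
t=24  I6 complete
t=25  R6←I6
t=26  I7 dispatched to ALU
t=27  I7 operands ready
t=28  I7 complete
t=29  R6←I7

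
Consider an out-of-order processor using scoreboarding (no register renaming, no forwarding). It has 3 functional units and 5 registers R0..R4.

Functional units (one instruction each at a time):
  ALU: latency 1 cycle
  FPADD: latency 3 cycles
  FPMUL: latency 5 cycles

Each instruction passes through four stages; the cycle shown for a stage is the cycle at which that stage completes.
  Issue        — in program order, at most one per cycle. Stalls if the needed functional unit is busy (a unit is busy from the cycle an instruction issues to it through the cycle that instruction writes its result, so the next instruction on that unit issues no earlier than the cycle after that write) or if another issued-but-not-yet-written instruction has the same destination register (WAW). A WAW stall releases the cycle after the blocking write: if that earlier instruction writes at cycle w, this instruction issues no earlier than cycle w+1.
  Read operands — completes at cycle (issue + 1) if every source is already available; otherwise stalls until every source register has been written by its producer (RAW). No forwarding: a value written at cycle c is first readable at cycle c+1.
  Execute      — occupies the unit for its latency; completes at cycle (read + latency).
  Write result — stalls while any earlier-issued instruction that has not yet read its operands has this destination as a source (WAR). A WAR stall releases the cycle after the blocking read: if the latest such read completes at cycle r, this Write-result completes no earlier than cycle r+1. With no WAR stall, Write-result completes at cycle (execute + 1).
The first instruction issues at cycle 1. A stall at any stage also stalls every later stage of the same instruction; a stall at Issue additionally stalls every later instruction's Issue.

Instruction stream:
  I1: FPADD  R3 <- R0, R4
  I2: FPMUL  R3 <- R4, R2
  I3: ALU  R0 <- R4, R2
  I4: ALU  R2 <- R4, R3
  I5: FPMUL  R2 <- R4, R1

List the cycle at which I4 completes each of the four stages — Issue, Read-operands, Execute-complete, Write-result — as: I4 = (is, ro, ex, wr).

I4 = (12, 15, 16, 17)

cycle 1: I1 issues→FPADD
cycle 2: I1 reads
cycle 5: I1 exec-done
cycle 6: I1 writes R3
cycle 7: I2 issues→FPMUL
cycle 8: I2 reads; I3 issues→ALU
cycle 9: I3 reads
cycle 10: I3 exec-done
cycle 11: I3 writes R0
cycle 12: I4 issues→ALU
cycle 13: I2 exec-done
cycle 14: I2 writes R3
cycle 15: I4 reads
cycle 16: I4 exec-done
cycle 17: I4 writes R2
cycle 18: I5 issues→FPMUL
cycle 19: I5 reads
cycle 24: I5 exec-done
cycle 25: I5 writes R2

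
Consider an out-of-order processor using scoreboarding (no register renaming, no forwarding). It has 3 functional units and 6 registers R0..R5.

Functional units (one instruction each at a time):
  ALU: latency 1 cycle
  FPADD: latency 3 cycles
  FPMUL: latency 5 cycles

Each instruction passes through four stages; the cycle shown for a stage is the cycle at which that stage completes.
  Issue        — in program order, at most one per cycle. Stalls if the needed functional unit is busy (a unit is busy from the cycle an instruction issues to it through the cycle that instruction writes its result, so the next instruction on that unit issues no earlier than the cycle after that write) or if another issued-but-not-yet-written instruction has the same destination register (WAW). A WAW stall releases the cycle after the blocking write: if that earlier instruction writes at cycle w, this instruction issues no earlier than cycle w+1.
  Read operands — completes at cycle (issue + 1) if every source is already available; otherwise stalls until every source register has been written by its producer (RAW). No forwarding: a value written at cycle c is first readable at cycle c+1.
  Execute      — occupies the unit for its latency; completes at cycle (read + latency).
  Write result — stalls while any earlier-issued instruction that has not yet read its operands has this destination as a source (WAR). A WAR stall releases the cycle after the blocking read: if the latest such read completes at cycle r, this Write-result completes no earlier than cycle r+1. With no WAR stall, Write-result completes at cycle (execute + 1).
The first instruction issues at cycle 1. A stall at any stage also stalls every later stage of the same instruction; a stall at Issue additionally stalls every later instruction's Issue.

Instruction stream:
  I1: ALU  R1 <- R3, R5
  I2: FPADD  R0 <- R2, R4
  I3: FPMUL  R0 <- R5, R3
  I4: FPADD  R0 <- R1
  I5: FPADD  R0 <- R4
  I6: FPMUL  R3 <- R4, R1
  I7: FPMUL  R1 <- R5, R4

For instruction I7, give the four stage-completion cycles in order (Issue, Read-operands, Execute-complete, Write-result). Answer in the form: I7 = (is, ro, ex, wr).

I1  is:1  ro:2  ex:3  wr:4
I2  is:2  ro:3  ex:6  wr:7
I3  is:8  ro:9  ex:14  wr:15  — WAW R0: wait I2 write@7
I4  is:16  ro:17  ex:20  wr:21  — WAW R0: wait I3 write@15
I5  is:22  ro:23  ex:26  wr:27  — struct: FPADD busy until I4 writes@21
I6  is:23  ro:24  ex:29  wr:30
I7  is:31  ro:32  ex:37  wr:38  — struct: FPMUL busy until I6 writes@30

I7 = (31, 32, 37, 38)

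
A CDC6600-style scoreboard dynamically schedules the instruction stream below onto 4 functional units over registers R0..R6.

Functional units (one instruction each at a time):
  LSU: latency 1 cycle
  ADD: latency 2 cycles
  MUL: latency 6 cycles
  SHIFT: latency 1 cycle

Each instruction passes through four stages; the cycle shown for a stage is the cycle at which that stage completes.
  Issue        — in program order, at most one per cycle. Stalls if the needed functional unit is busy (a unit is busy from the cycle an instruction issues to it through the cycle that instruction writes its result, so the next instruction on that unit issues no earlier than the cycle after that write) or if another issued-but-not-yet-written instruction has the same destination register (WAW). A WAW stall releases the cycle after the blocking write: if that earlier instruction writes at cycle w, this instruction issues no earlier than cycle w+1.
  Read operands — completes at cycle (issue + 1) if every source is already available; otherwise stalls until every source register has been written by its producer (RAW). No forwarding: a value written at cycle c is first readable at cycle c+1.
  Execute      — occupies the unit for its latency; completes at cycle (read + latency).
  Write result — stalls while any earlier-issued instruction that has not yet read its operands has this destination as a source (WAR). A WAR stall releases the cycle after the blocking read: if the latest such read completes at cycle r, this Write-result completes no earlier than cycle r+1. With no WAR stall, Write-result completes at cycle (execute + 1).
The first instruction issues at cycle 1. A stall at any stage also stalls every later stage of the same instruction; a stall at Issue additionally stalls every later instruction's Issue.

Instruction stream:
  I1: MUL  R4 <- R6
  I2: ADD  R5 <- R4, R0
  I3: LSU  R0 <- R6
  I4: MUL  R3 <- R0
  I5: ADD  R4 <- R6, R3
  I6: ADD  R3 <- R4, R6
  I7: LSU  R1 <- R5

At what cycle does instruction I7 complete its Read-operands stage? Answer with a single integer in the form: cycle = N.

I1 -> (1, 2, 8, 9)
I2 -> (2, 10, 12, 13)  // RAW R4: wait I1 write@9
I3 -> (3, 4, 5, 11)  // WAR R0: wait I2 read@10
I4 -> (10, 12, 18, 19)  // struct: MUL busy until I1 writes@9, RAW R0: wait I3 write@11
I5 -> (14, 20, 22, 23)  // struct: ADD busy until I2 writes@13, RAW R3: wait I4 write@19
I6 -> (24, 25, 27, 28)  // struct: ADD busy until I5 writes@23
I7 -> (25, 26, 27, 28)

cycle = 26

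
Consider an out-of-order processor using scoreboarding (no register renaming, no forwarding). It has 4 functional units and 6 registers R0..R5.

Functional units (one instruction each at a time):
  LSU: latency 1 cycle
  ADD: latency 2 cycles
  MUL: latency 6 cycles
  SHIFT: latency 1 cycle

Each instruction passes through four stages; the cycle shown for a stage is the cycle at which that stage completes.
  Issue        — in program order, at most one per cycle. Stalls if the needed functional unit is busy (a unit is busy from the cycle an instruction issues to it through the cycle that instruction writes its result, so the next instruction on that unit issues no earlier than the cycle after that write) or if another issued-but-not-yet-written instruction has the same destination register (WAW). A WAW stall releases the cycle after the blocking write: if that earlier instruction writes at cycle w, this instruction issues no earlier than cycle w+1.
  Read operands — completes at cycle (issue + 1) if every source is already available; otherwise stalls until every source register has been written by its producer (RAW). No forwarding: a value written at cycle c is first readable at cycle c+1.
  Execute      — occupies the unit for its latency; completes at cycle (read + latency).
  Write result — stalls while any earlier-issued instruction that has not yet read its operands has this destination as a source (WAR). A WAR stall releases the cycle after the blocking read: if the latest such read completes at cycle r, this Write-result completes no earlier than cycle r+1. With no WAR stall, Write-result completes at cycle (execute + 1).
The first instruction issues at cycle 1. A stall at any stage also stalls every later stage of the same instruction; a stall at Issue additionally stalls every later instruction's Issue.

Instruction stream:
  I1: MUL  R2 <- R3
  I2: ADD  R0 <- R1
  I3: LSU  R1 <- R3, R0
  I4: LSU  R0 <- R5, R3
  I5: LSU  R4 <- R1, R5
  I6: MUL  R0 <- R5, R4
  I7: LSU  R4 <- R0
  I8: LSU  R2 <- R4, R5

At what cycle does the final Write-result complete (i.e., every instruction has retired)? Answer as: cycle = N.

cycle 1: I1 dispatched to MUL
cycle 2: I1 operands ready | I2 dispatched to ADD
cycle 3: I2 operands ready | I3 dispatched to LSU
cycle 5: I2 complete
cycle 6: R0←I2
cycle 7: I3 operands ready
cycle 8: I1 complete | I3 complete
cycle 9: R2←I1 | R1←I3
cycle 10: I4 dispatched to LSU
cycle 11: I4 operands ready
cycle 12: I4 complete
cycle 13: R0←I4
cycle 14: I5 dispatched to LSU
cycle 15: I5 operands ready | I6 dispatched to MUL
cycle 16: I5 complete
cycle 17: R4←I5
cycle 18: I6 operands ready | I7 dispatched to LSU
cycle 24: I6 complete
cycle 25: R0←I6
cycle 26: I7 operands ready
cycle 27: I7 complete
cycle 28: R4←I7
cycle 29: I8 dispatched to LSU
cycle 30: I8 operands ready
cycle 31: I8 complete
cycle 32: R2←I8

cycle = 32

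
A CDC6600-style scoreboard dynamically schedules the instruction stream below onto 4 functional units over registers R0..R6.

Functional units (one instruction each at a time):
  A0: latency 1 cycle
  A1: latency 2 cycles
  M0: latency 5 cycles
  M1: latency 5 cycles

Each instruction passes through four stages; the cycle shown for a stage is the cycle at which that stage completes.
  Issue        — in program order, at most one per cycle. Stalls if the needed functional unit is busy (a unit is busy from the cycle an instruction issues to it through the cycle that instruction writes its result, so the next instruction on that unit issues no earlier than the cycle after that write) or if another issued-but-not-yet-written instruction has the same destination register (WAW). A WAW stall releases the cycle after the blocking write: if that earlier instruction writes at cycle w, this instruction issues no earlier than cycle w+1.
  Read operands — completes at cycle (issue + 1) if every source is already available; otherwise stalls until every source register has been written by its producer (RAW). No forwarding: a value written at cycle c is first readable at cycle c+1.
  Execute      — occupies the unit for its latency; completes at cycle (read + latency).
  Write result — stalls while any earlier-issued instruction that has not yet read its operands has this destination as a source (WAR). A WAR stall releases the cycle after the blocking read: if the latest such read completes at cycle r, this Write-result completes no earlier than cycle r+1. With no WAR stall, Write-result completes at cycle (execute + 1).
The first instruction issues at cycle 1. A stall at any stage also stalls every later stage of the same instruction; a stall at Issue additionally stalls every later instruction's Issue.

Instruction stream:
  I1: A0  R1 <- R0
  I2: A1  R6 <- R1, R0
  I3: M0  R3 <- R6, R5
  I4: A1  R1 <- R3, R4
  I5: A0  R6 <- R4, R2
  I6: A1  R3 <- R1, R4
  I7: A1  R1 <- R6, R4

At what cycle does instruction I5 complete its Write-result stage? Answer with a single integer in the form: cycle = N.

[1] I1 dispatched to A0
[2] I1 operands ready, I2 dispatched to A1
[3] I1 complete, I3 dispatched to M0
[4] R1←I1
[5] I2 operands ready
[7] I2 complete
[8] R6←I2
[9] I3 operands ready, I4 dispatched to A1
[10] I5 dispatched to A0
[11] I5 operands ready
[12] I5 complete
[13] R6←I5
[14] I3 complete
[15] R3←I3
[16] I4 operands ready
[18] I4 complete
[19] R1←I4
[20] I6 dispatched to A1
[21] I6 operands ready
[23] I6 complete
[24] R3←I6
[25] I7 dispatched to A1
[26] I7 operands ready
[28] I7 complete
[29] R1←I7

cycle = 13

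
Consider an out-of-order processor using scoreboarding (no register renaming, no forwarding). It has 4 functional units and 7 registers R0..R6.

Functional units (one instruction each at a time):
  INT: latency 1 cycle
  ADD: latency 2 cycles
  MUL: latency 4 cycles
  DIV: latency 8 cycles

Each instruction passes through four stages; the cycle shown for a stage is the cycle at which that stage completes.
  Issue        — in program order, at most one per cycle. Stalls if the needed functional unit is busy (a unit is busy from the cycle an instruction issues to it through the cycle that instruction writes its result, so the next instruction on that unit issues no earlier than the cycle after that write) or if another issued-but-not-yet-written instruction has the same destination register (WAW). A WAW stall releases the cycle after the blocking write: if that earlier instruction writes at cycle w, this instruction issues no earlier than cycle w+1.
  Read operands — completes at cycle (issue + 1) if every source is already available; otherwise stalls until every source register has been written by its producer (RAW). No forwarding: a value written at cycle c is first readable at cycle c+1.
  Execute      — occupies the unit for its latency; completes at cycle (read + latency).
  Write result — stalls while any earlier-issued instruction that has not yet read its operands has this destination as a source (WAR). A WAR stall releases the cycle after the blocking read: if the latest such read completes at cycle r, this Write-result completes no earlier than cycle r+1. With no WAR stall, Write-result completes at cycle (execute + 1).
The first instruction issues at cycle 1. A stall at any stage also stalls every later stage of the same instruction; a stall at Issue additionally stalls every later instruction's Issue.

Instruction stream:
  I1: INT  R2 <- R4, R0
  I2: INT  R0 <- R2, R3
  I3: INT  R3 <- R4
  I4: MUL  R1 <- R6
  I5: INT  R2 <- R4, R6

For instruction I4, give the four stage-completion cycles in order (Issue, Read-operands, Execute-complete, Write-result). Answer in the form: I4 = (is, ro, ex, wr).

  I1 | 1 | 2 | 3 | 4
  I2 | 5 | 6 | 7 | 8   struct: INT busy until I1 writes@4
  I3 | 9 | 10 | 11 | 12   struct: INT busy until I2 writes@8
  I4 | 10 | 11 | 15 | 16
  I5 | 13 | 14 | 15 | 16   struct: INT busy until I3 writes@12

I4 = (10, 11, 15, 16)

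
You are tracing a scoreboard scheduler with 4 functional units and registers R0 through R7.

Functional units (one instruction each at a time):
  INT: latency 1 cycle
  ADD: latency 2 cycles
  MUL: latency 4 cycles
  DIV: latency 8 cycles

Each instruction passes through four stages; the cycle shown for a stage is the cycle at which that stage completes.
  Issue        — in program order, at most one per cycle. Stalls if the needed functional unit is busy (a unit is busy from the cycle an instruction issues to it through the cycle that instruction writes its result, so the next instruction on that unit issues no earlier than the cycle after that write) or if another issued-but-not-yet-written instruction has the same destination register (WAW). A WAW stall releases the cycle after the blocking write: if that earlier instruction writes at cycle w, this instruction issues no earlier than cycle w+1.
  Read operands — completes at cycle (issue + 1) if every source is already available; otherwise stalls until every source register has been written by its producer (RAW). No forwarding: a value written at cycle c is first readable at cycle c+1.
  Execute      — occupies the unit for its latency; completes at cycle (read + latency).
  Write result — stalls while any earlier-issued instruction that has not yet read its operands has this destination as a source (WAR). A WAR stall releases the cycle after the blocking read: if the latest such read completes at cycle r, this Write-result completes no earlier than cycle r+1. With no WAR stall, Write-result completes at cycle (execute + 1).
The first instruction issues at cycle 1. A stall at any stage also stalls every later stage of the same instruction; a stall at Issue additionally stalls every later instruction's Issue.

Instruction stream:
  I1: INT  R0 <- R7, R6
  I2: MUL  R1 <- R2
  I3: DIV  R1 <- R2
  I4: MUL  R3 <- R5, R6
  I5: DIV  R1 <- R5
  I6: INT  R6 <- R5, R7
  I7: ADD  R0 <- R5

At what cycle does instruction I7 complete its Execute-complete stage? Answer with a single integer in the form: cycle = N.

cycle = 25

t=1  I1 dispatched to INT
t=2  I1 operands ready, I2 dispatched to MUL
t=3  I1 complete, I2 operands ready
t=4  R0←I1
t=7  I2 complete
t=8  R1←I2
t=9  I3 dispatched to DIV
t=10  I3 operands ready, I4 dispatched to MUL
t=11  I4 operands ready
t=15  I4 complete
t=16  R3←I4
t=18  I3 complete
t=19  R1←I3
t=20  I5 dispatched to DIV
t=21  I5 operands ready, I6 dispatched to INT
t=22  I6 operands ready, I7 dispatched to ADD
t=23  I6 complete, I7 operands ready
t=24  R6←I6
t=25  I7 complete
t=26  R0←I7
t=29  I5 complete
t=30  R1←I5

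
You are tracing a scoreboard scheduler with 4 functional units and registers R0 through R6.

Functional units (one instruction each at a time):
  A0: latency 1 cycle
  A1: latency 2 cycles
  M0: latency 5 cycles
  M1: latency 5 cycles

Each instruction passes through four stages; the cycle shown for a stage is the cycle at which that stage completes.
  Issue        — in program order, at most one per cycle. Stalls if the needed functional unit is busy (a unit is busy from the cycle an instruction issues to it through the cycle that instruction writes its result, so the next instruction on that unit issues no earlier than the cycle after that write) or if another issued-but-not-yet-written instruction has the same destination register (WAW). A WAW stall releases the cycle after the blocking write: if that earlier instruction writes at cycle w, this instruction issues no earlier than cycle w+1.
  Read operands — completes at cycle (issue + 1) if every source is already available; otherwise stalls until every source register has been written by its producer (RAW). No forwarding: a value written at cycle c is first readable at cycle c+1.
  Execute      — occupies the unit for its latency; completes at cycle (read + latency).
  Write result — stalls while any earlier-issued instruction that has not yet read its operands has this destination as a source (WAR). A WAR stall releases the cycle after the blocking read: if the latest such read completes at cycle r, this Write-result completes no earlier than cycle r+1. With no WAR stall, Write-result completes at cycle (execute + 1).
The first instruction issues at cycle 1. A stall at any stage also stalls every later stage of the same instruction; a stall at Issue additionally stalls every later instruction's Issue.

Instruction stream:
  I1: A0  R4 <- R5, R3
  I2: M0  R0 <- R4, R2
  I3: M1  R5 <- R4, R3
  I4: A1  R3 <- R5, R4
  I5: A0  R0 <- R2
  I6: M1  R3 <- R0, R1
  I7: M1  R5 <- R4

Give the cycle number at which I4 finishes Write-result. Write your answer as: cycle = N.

t=1  I1 dispatched to A0
t=2  I1 operands ready | I2 dispatched to M0
t=3  I1 complete | I3 dispatched to M1
t=4  R4←I1 | I4 dispatched to A1
t=5  I2 operands ready | I3 operands ready
t=10  I2 complete | I3 complete
t=11  R0←I2 | R5←I3
t=12  I4 operands ready | I5 dispatched to A0
t=13  I5 operands ready
t=14  I4 complete | I5 complete
t=15  R3←I4 | R0←I5
t=16  I6 dispatched to M1
t=17  I6 operands ready
t=22  I6 complete
t=23  R3←I6
t=24  I7 dispatched to M1
t=25  I7 operands ready
t=30  I7 complete
t=31  R5←I7

cycle = 15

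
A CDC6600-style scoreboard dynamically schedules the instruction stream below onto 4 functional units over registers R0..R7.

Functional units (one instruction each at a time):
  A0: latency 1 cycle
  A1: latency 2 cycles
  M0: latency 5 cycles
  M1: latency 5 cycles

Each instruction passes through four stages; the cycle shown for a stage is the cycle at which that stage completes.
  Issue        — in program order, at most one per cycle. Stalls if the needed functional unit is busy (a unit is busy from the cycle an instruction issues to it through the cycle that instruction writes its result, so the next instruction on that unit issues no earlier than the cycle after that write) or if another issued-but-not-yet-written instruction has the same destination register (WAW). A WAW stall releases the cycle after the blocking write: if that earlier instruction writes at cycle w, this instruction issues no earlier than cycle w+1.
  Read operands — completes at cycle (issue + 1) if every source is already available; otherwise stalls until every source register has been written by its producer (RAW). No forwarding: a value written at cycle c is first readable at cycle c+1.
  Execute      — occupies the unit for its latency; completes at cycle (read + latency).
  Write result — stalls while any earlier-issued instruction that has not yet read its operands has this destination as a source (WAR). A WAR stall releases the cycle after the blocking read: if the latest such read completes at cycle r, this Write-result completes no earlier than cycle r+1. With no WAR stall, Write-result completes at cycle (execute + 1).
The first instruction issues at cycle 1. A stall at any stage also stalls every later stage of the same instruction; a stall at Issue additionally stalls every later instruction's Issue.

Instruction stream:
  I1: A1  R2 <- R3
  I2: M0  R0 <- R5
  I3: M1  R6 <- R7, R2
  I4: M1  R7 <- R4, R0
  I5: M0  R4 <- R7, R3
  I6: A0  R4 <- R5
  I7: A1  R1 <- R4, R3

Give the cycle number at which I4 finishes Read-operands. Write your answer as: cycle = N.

c1: I1 issues→A1
c2: I1 reads · I2 issues→M0
c3: I2 reads · I3 issues→M1
c4: I1 exec-done
c5: I1 writes R2
c6: I3 reads
c8: I2 exec-done
c9: I2 writes R0
c11: I3 exec-done
c12: I3 writes R6
c13: I4 issues→M1
c14: I4 reads · I5 issues→M0
c19: I4 exec-done
c20: I4 writes R7
c21: I5 reads
c26: I5 exec-done
c27: I5 writes R4
c28: I6 issues→A0
c29: I6 reads · I7 issues→A1
c30: I6 exec-done
c31: I6 writes R4
c32: I7 reads
c34: I7 exec-done
c35: I7 writes R1

cycle = 14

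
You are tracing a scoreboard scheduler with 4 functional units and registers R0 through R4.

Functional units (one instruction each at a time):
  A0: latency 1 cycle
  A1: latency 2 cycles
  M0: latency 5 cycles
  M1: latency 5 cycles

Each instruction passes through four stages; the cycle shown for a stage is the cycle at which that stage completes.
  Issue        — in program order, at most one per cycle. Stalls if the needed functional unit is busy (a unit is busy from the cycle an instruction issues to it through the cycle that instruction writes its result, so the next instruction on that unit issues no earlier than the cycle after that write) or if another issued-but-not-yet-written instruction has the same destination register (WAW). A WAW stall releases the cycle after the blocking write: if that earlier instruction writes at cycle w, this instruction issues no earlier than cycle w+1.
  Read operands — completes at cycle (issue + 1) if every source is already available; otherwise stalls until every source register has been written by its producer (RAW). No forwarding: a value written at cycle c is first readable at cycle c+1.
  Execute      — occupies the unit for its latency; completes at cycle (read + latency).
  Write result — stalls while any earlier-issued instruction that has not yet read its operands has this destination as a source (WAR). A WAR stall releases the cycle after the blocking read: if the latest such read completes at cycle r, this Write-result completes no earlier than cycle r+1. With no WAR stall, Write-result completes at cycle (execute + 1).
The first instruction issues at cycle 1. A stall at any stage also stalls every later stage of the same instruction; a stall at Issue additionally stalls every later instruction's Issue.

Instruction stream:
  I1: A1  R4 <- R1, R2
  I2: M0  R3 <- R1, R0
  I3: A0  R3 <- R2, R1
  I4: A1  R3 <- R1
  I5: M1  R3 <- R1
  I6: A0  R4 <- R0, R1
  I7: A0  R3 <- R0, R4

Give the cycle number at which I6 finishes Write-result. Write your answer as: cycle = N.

1) issue 1, read 2, done 4, write 5
2) issue 2, read 3, done 8, write 9
3) issue 10, read 11, done 12, write 13  <WAW R3: wait I2 write@9>
4) issue 14, read 15, done 17, write 18  <WAW R3: wait I3 write@13>
5) issue 19, read 20, done 25, write 26  <WAW R3: wait I4 write@18>
6) issue 20, read 21, done 22, write 23
7) issue 27, read 28, done 29, write 30  <WAW R3: wait I5 write@26>

cycle = 23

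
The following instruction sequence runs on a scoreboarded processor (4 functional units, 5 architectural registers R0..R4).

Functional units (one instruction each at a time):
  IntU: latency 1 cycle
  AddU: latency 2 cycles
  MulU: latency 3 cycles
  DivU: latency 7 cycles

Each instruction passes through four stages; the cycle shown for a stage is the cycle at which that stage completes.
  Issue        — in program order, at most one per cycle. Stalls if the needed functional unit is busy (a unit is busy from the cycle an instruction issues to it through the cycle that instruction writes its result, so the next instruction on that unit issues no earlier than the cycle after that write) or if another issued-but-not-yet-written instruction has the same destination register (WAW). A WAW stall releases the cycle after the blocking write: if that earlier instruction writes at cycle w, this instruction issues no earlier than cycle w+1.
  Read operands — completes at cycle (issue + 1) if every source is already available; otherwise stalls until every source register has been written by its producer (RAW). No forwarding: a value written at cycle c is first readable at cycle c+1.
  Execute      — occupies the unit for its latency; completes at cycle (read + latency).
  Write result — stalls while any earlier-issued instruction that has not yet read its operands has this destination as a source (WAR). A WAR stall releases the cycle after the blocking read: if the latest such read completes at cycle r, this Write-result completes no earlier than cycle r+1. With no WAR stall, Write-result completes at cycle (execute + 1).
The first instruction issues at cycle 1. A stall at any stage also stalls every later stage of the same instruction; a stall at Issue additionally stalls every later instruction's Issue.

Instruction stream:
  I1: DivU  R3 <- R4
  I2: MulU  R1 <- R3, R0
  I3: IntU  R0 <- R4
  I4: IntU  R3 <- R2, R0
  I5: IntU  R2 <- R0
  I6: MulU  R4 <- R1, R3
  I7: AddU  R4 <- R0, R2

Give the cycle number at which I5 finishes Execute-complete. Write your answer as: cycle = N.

t=1  I1 issues→DivU
t=2  I1 reads; I2 issues→MulU
t=3  I3 issues→IntU
t=4  I3 reads
t=5  I3 exec-done
t=9  I1 exec-done
t=10  I1 writes R3
t=11  I2 reads
t=12  I3 writes R0
t=13  I4 issues→IntU
t=14  I2 exec-done; I4 reads
t=15  I2 writes R1; I4 exec-done
t=16  I4 writes R3
t=17  I5 issues→IntU
t=18  I5 reads; I6 issues→MulU
t=19  I5 exec-done; I6 reads
t=20  I5 writes R2
t=22  I6 exec-done
t=23  I6 writes R4
t=24  I7 issues→AddU
t=25  I7 reads
t=27  I7 exec-done
t=28  I7 writes R4

cycle = 19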